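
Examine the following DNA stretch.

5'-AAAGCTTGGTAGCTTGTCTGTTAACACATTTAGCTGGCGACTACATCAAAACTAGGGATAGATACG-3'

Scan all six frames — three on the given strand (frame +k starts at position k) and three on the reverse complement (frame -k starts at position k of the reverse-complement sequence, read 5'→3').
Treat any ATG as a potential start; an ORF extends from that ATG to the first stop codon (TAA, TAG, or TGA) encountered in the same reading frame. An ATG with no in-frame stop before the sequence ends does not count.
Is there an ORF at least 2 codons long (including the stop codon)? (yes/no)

Reverse complement (5'→3'): CGTATCTATCCCTAGTTTTGATGTAGTCGCCAGCTAAATGTGTTAACAGACAAGCTACCAAGCTTT
Frame +1: AAA GCT TGG TAG CTT GTC TGT TAA CAC ATT TAG CTG GCG ACT ACA TCA AAA CTA GGG ATA GAT ACG — no ATG→stop ORF.
Frame +2: AAG CTT GGT AGC TTG TCT GTT AAC ACA TTT AGC TGG CGA CTA CAT CAA AAC TAG GGA TAG ATA — no ATG→stop ORF.
Frame +3: AGC TTG GTA GCT TGT CTG TTA ACA CAT TTA GCT GGC GAC TAC ATC AAA ACT AGG GAT AGA TAC — no ATG→stop ORF.
Frame -1: CGT ATC TAT CCC TAG TTT TGA TGT AGT CGC CAG CTA AAT GTG TTA ACA GAC AAG CTA CCA AGC TTT — no ATG→stop ORF.
Frame -2: GTA TCT ATC CCT AGT TTT GAT GTA GTC GCC AGC TAA ATG TGT TAA CAG ACA AGC TAC CAA GCT — ATG at 38, stop TAA at 44 → 9 nt.
Frame -3: TAT CTA TCC CTA GTT TTG ATG TAG TCG CCA GCT AAA TGT GTT AAC AGA CAA GCT ACC AAG CTT — ATG at 21, stop TAG at 24 → 6 nt.
Frame -2 has an ORF of 3 codons (positions 38–46) ≥ 2, so yes.

yes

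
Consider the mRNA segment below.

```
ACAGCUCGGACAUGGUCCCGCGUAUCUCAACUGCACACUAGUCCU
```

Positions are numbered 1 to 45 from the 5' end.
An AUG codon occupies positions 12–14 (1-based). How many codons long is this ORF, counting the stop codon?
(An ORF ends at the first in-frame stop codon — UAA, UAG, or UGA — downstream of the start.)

10

Codons from position 12: AUG (12–14), GUC (15–17), CCG (18–20), CGU (21–23), AUC (24–26), UCA (27–29), ACU (30–32), GCA (33–35), CAC (36–38), UAG (39–41).
UAG is the first in-frame stop; that's 10 codons including the stop.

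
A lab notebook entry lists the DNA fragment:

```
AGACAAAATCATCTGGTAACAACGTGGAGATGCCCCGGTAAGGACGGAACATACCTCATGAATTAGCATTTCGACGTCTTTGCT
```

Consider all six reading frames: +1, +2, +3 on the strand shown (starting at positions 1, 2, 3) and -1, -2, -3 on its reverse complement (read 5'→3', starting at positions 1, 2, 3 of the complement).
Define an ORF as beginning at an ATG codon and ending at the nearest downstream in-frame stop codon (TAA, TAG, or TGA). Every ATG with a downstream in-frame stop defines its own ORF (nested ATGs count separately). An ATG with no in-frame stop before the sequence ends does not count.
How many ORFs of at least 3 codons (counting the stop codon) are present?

3

Reverse complement (5'→3'): AGCAAAGACGTCGAAATGCTAATTCATGAGGTATGTTCCGTCCTTACCGGGGCATCTCCACGTTGTTACCAGATGATTTTGTCT
Frame +1: AGA CAA AAT CAT CTG GTA ACA ACG TGG AGA TGC CCC GGT AAG GAC GGA ACA TAC CTC ATG AAT TAG CAT TTC GAC GTC TTT GCT — ATG at 58, stop TAG at 64 → 9 nt.
Frame +2: GAC AAA ATC ATC TGG TAA CAA CGT GGA GAT GCC CCG GTA AGG ACG GAA CAT ACC TCA TGA ATT AGC ATT TCG ACG TCT TTG — no ATG→stop ORF.
Frame +3: ACA AAA TCA TCT GGT AAC AAC GTG GAG ATG CCC CGG TAA GGA CGG AAC ATA CCT CAT GAA TTA GCA TTT CGA CGT CTT TGC — ATG at 30, stop TAA at 39 → 12 nt.
Frame -1: AGC AAA GAC GTC GAA ATG CTA ATT CAT GAG GTA TGT TCC GTC CTT ACC GGG GCA TCT CCA CGT TGT TAC CAG ATG ATT TTG TCT — no ATG→stop ORF.
Frame -2: GCA AAG ACG TCG AAA TGC TAA TTC ATG AGG TAT GTT CCG TCC TTA CCG GGG CAT CTC CAC GTT GTT ACC AGA TGA TTT TGT — ATG at 26, stop TGA at 74 → 51 nt.
Frame -3: CAA AGA CGT CGA AAT GCT AAT TCA TGA GGT ATG TTC CGT CCT TAC CGG GGC ATC TCC ACG TTG TTA CCA GAT GAT TTT GTC — no ATG→stop ORF.
ORFs ≥ 3 codons: frame +1 58–66 (3 codons), frame +3 30–41 (4 codons), frame -2 26–76 (17 codons). Count = 3.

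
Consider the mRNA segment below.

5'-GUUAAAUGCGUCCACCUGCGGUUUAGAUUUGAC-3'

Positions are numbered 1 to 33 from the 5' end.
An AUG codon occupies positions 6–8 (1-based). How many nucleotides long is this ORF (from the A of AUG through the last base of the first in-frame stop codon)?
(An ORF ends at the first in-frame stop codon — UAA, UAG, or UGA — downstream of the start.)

Codons from position 6: AUG (6–8), CGU (9–11), CCA (12–14), CCU (15–17), GCG (18–20), GUU (21–23), UAG (24–26).
UAG is the first in-frame stop; ORF spans 6–26, 21 nucleotides.

21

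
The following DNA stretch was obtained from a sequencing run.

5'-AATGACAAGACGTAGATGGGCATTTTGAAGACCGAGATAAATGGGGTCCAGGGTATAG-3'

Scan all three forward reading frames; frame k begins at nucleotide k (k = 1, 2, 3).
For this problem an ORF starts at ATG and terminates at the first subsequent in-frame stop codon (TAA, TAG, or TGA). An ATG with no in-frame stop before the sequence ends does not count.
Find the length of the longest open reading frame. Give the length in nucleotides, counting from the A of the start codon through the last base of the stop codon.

27

Frame 1: AAT GAC AAG ACG TAG ATG GGC ATT TTG AAG ACC GAG ATA AAT GGG GTC CAG GGT ATA — no ATG→stop ORF.
Frame 2: ATG ACA AGA CGT AGA TGG GCA TTT TGA AGA CCG AGA TAA ATG GGG TCC AGG GTA TAG — ATG at 2, stop TGA at 26 → 27 nt; ATG at 41, stop TAG at 56 → 18 nt.
Frame 3: TGA CAA GAC GTA GAT GGG CAT TTT GAA GAC CGA GAT AAA TGG GGT CCA GGG TAT — no ATG→stop ORF.
Longest: frame 2, positions 2–28, 27 nt = 9 codons = 8 aa. → 27 nucleotides.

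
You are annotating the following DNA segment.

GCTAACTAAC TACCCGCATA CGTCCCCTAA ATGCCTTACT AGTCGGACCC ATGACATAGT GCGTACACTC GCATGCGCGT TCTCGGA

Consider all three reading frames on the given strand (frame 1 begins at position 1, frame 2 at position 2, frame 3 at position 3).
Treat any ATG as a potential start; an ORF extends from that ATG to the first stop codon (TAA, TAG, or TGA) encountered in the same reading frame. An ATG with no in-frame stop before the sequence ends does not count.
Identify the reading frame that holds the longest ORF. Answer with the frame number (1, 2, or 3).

1

Frame 1: GCT AAC TAA CTA CCC GCA TAC GTC CCC TAA ATG CCT TAC TAG TCG GAC CCA TGA CAT AGT GCG TAC ACT CGC ATG CGC GTT CTC GGA — ATG at 31, stop TAG at 40 → 12 nt.
Frame 2: CTA ACT AAC TAC CCG CAT ACG TCC CCT AAA TGC CTT ACT AGT CGG ACC CAT GAC ATA GTG CGT ACA CTC GCA TGC GCG TTC TCG — no ATG→stop ORF.
Frame 3: TAA CTA ACT ACC CGC ATA CGT CCC CTA AAT GCC TTA CTA GTC GGA CCC ATG ACA TAG TGC GTA CAC TCG CAT GCG CGT TCT CGG — ATG at 51, stop TAG at 57 → 9 nt.
Longest ORF is 12 nt in frame 1 (positions 31–42).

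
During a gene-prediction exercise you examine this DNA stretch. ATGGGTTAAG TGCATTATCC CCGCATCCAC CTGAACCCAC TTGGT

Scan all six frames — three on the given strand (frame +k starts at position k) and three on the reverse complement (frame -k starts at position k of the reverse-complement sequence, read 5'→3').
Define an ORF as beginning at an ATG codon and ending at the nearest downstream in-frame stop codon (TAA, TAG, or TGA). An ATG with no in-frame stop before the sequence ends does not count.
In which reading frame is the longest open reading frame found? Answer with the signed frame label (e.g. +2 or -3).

-2

Reverse complement (5'→3'): ACCAAGTGGGTTCAGGTGGATGCGGGGATAATGCACTTAACCCAT
Frame +1: ATG GGT TAA GTG CAT TAT CCC CGC ATC CAC CTG AAC CCA CTT GGT — ATG at 1, stop TAA at 7 → 9 nt.
Frame +2: TGG GTT AAG TGC ATT ATC CCC GCA TCC ACC TGA ACC CAC TTG — no ATG→stop ORF.
Frame +3: GGG TTA AGT GCA TTA TCC CCG CAT CCA CCT GAA CCC ACT TGG — no ATG→stop ORF.
Frame -1: ACC AAG TGG GTT CAG GTG GAT GCG GGG ATA ATG CAC TTA ACC CAT — no ATG→stop ORF.
Frame -2: CCA AGT GGG TTC AGG TGG ATG CGG GGA TAA TGC ACT TAA CCC — ATG at 20, stop TAA at 29 → 12 nt.
Frame -3: CAA GTG GGT TCA GGT GGA TGC GGG GAT AAT GCA CTT AAC CCA — no ATG→stop ORF.
Longest ORF is 12 nt in frame -2 (positions 20–31).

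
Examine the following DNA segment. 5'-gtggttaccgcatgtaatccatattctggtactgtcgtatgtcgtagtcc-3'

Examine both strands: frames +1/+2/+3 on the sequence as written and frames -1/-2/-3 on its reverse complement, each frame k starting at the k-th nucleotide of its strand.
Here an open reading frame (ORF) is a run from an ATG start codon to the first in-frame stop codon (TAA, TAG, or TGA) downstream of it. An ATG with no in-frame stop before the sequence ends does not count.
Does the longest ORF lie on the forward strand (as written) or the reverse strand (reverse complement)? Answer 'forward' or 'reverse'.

reverse

Reverse complement (5'→3'): GGACTACGACATACGACAGTACCAGAATATGGATTACATGCGGTAACCAC
Frame +1: GTG GTT ACC GCA TGT AAT CCA TAT TCT GGT ACT GTC GTA TGT CGT AGT — no ATG→stop ORF.
Frame +2: TGG TTA CCG CAT GTA ATC CAT ATT CTG GTA CTG TCG TAT GTC GTA GTC — no ATG→stop ORF.
Frame +3: GGT TAC CGC ATG TAA TCC ATA TTC TGG TAC TGT CGT ATG TCG TAG TCC — ATG at 12, stop TAA at 15 → 6 nt; ATG at 39, stop TAG at 45 → 9 nt.
Frame -1: GGA CTA CGA CAT ACG ACA GTA CCA GAA TAT GGA TTA CAT GCG GTA ACC — no ATG→stop ORF.
Frame -2: GAC TAC GAC ATA CGA CAG TAC CAG AAT ATG GAT TAC ATG CGG TAA CCA — ATG at 29, stop TAA at 44 → 18 nt; ATG at 38, stop TAA at 44 → 9 nt.
Frame -3: ACT ACG ACA TAC GAC AGT ACC AGA ATA TGG ATT ACA TGC GGT AAC CAC — no ATG→stop ORF.
Forward-strand max 9 nt; reverse-strand max 18 nt. The reverse strand has the longer ORF.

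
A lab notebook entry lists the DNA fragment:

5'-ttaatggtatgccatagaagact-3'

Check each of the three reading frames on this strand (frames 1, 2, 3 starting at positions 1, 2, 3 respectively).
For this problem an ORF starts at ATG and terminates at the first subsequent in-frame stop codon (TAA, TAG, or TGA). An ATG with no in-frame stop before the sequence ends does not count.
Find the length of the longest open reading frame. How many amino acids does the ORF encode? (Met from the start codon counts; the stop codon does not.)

Frame 1: TTA ATG GTA TGC CAT AGA AGA — no ATG→stop ORF.
Frame 2: TAA TGG TAT GCC ATA GAA GAC — no ATG→stop ORF.
Frame 3: AAT GGT ATG CCA TAG AAG ACT — ATG at 9, stop TAG at 15 → 9 nt.
Longest: frame 3, positions 9–17, 9 nt = 3 codons = 2 aa. → 2 amino acids.

2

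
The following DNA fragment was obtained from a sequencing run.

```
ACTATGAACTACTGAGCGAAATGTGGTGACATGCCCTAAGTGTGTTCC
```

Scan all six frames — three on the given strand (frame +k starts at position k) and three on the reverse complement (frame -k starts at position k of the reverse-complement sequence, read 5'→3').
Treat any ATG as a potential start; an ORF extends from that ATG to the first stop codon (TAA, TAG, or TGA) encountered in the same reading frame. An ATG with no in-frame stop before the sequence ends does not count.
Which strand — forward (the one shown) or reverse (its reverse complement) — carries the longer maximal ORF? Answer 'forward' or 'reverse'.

reverse

Reverse complement (5'→3'): GGAACACACTTAGGGCATGTCACCACATTTCGCTCAGTAGTTCATAGT
Frame +1: ACT ATG AAC TAC TGA GCG AAA TGT GGT GAC ATG CCC TAA GTG TGT TCC — ATG at 4, stop TGA at 13 → 12 nt; ATG at 31, stop TAA at 37 → 9 nt.
Frame +2: CTA TGA ACT ACT GAG CGA AAT GTG GTG ACA TGC CCT AAG TGT GTT — no ATG→stop ORF.
Frame +3: TAT GAA CTA CTG AGC GAA ATG TGG TGA CAT GCC CTA AGT GTG TTC — ATG at 21, stop TGA at 27 → 9 nt.
Frame -1: GGA ACA CAC TTA GGG CAT GTC ACC ACA TTT CGC TCA GTA GTT CAT AGT — no ATG→stop ORF.
Frame -2: GAA CAC ACT TAG GGC ATG TCA CCA CAT TTC GCT CAG TAG TTC ATA — ATG at 17, stop TAG at 38 → 24 nt.
Frame -3: AAC ACA CTT AGG GCA TGT CAC CAC ATT TCG CTC AGT AGT TCA TAG — no ATG→stop ORF.
Forward-strand max 12 nt; reverse-strand max 24 nt. The reverse strand has the longer ORF.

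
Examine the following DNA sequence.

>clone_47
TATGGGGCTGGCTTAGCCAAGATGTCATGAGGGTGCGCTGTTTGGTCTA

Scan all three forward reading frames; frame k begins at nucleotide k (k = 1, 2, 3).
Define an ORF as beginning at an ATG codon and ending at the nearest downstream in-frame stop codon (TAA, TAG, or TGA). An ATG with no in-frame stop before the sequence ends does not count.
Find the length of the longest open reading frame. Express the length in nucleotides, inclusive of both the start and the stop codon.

15

Frame 1: TAT GGG GCT GGC TTA GCC AAG ATG TCA TGA GGG TGC GCT GTT TGG TCT — ATG at 22, stop TGA at 28 → 9 nt.
Frame 2: ATG GGG CTG GCT TAG CCA AGA TGT CAT GAG GGT GCG CTG TTT GGT CTA — ATG at 2, stop TAG at 14 → 15 nt.
Frame 3: TGG GGC TGG CTT AGC CAA GAT GTC ATG AGG GTG CGC TGT TTG GTC — no ATG→stop ORF.
Longest: frame 2, positions 2–16, 15 nt = 5 codons = 4 aa. → 15 nucleotides.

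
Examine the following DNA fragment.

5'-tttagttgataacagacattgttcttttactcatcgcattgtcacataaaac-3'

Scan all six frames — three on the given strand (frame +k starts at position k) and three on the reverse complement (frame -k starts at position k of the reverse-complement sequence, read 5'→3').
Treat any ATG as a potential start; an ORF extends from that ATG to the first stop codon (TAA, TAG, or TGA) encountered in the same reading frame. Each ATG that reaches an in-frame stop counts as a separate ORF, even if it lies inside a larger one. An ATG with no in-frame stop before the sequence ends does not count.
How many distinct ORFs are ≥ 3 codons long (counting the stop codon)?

Reverse complement (5'→3'): GTTTTATGTGACAATGCGATGAGTAAAAGAACAATGTCTGTTATCAACTAAA
Frame +1: TTT AGT TGA TAA CAG ACA TTG TTC TTT TAC TCA TCG CAT TGT CAC ATA AAA — no ATG→stop ORF.
Frame +2: TTA GTT GAT AAC AGA CAT TGT TCT TTT ACT CAT CGC ATT GTC ACA TAA AAC — no ATG→stop ORF.
Frame +3: TAG TTG ATA ACA GAC ATT GTT CTT TTA CTC ATC GCA TTG TCA CAT AAA — no ATG→stop ORF.
Frame -1: GTT TTA TGT GAC AAT GCG ATG AGT AAA AGA ACA ATG TCT GTT ATC AAC TAA — ATG at 19, stop TAA at 49 → 33 nt; ATG at 34, stop TAA at 49 → 18 nt.
Frame -2: TTT TAT GTG ACA ATG CGA TGA GTA AAA GAA CAA TGT CTG TTA TCA ACT AAA — ATG at 14, stop TGA at 20 → 9 nt.
Frame -3: TTT ATG TGA CAA TGC GAT GAG TAA AAG AAC AAT GTC TGT TAT CAA CTA — ATG at 6, stop TGA at 9 → 6 nt.
ORFs ≥ 3 codons: frame -1 19–51 (11 codons), frame -1 34–51 (6 codons), frame -2 14–22 (3 codons). Count = 3.

3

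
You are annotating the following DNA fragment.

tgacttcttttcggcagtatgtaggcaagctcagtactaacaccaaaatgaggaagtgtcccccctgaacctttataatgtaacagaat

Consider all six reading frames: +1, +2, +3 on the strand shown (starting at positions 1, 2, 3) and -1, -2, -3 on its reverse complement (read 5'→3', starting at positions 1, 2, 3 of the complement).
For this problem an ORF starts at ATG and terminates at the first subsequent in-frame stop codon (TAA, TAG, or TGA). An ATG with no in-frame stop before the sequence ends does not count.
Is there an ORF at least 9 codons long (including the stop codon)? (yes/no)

Reverse complement (5'→3'): ATTCTGTTACATTATAAAGGTTCAGGGGGGACACTTCCTCATTTTGGTGTTAGTACTGAGCTTGCCTACATACTGCCGAAAAGAAGTCA
Frame +1: TGA CTT CTT TTC GGC AGT ATG TAG GCA AGC TCA GTA CTA ACA CCA AAA TGA GGA AGT GTC CCC CCT GAA CCT TTA TAA TGT AAC AGA — ATG at 19, stop TAG at 22 → 6 nt.
Frame +2: GAC TTC TTT TCG GCA GTA TGT AGG CAA GCT CAG TAC TAA CAC CAA AAT GAG GAA GTG TCC CCC CTG AAC CTT TAT AAT GTA ACA GAA — no ATG→stop ORF.
Frame +3: ACT TCT TTT CGG CAG TAT GTA GGC AAG CTC AGT ACT AAC ACC AAA ATG AGG AAG TGT CCC CCC TGA ACC TTT ATA ATG TAA CAG AAT — ATG at 48, stop TGA at 66 → 21 nt; ATG at 78, stop TAA at 81 → 6 nt.
Frame -1: ATT CTG TTA CAT TAT AAA GGT TCA GGG GGG ACA CTT CCT CAT TTT GGT GTT AGT ACT GAG CTT GCC TAC ATA CTG CCG AAA AGA AGT — no ATG→stop ORF.
Frame -2: TTC TGT TAC ATT ATA AAG GTT CAG GGG GGA CAC TTC CTC ATT TTG GTG TTA GTA CTG AGC TTG CCT ACA TAC TGC CGA AAA GAA GTC — no ATG→stop ORF.
Frame -3: TCT GTT ACA TTA TAA AGG TTC AGG GGG GAC ACT TCC TCA TTT TGG TGT TAG TAC TGA GCT TGC CTA CAT ACT GCC GAA AAG AAG TCA — no ATG→stop ORF.
Largest ORF found is 7 codons < 9, so no.

no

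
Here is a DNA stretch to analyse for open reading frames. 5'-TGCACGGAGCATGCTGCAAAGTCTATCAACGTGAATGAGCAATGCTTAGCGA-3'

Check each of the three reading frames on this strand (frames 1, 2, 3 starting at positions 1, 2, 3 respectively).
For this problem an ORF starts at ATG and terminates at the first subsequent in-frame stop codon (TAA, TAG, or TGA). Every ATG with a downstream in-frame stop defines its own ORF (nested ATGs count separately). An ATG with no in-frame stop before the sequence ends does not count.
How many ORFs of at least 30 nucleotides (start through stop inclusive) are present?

Frame 1: TGC ACG GAG CAT GCT GCA AAG TCT ATC AAC GTG AAT GAG CAA TGC TTA GCG — no ATG→stop ORF.
Frame 2: GCA CGG AGC ATG CTG CAA AGT CTA TCA ACG TGA ATG AGC AAT GCT TAG CGA — ATG at 11, stop TGA at 32 → 24 nt; ATG at 35, stop TAG at 47 → 15 nt.
Frame 3: CAC GGA GCA TGC TGC AAA GTC TAT CAA CGT GAA TGA GCA ATG CTT AGC — no ATG→stop ORF.
No ORF reaches 30 nucleotides. Count = 0.

0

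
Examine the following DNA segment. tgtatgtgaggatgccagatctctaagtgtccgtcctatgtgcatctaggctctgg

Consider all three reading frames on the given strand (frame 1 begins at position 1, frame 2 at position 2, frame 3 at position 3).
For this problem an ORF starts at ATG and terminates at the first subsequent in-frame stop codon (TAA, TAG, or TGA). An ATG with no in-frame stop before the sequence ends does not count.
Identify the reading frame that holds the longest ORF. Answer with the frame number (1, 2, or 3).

Frame 1: TGT ATG TGA GGA TGC CAG ATC TCT AAG TGT CCG TCC TAT GTG CAT CTA GGC TCT — ATG at 4, stop TGA at 7 → 6 nt.
Frame 2: GTA TGT GAG GAT GCC AGA TCT CTA AGT GTC CGT CCT ATG TGC ATC TAG GCT CTG — ATG at 38, stop TAG at 47 → 12 nt.
Frame 3: TAT GTG AGG ATG CCA GAT CTC TAA GTG TCC GTC CTA TGT GCA TCT AGG CTC TGG — ATG at 12, stop TAA at 24 → 15 nt.
Longest ORF is 15 nt in frame 3 (positions 12–26).

3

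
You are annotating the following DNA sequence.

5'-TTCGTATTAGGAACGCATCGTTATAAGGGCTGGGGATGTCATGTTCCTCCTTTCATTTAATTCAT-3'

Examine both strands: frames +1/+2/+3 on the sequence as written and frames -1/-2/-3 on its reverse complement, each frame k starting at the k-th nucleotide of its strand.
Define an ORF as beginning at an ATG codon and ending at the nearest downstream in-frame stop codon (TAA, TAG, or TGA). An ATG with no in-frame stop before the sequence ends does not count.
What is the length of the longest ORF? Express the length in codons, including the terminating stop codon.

Reverse complement (5'→3'): ATGAATTAAATGAAAGGAGGAACATGACATCCCCAGCCCTTATAACGATGCGTTCCTAATACGAA
Frame +1: TTC GTA TTA GGA ACG CAT CGT TAT AAG GGC TGG GGA TGT CAT GTT CCT CCT TTC ATT TAA TTC — no ATG→stop ORF.
Frame +2: TCG TAT TAG GAA CGC ATC GTT ATA AGG GCT GGG GAT GTC ATG TTC CTC CTT TCA TTT AAT TCA — no ATG→stop ORF.
Frame +3: CGT ATT AGG AAC GCA TCG TTA TAA GGG CTG GGG ATG TCA TGT TCC TCC TTT CAT TTA ATT CAT — no ATG→stop ORF.
Frame -1: ATG AAT TAA ATG AAA GGA GGA ACA TGA CAT CCC CAG CCC TTA TAA CGA TGC GTT CCT AAT ACG — ATG at 1, stop TAA at 7 → 9 nt; ATG at 10, stop TGA at 25 → 18 nt.
Frame -2: TGA ATT AAA TGA AAG GAG GAA CAT GAC ATC CCC AGC CCT TAT AAC GAT GCG TTC CTA ATA CGA — no ATG→stop ORF.
Frame -3: GAA TTA AAT GAA AGG AGG AAC ATG ACA TCC CCA GCC CTT ATA ACG ATG CGT TCC TAA TAC GAA — ATG at 24, stop TAA at 57 → 36 nt; ATG at 48, stop TAA at 57 → 12 nt.
Longest: frame -3, positions 24–59, 36 nt = 12 codons = 11 aa. → 12 codons.

12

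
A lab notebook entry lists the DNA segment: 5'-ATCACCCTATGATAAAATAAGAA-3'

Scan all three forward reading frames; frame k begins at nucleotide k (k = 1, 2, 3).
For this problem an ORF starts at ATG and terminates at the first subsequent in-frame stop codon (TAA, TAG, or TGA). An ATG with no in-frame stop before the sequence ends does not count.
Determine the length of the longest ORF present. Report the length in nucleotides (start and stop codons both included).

Frame 1: ATC ACC CTA TGA TAA AAT AAG — no ATG→stop ORF.
Frame 2: TCA CCC TAT GAT AAA ATA AGA — no ATG→stop ORF.
Frame 3: CAC CCT ATG ATA AAA TAA GAA — ATG at 9, stop TAA at 18 → 12 nt.
Longest: frame 3, positions 9–20, 12 nt = 4 codons = 3 aa. → 12 nucleotides.

12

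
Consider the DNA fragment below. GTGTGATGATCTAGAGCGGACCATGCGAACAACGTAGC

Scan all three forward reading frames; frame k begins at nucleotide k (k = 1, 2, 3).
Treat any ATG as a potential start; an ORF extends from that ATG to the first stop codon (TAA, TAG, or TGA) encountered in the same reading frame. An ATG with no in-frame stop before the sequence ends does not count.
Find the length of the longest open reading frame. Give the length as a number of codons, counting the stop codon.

Frame 1: GTG TGA TGA TCT AGA GCG GAC CAT GCG AAC AAC GTA — no ATG→stop ORF.
Frame 2: TGT GAT GAT CTA GAG CGG ACC ATG CGA ACA ACG TAG — ATG at 23, stop TAG at 35 → 15 nt.
Frame 3: GTG ATG ATC TAG AGC GGA CCA TGC GAA CAA CGT AGC — ATG at 6, stop TAG at 12 → 9 nt.
Longest: frame 2, positions 23–37, 15 nt = 5 codons = 4 aa. → 5 codons.

5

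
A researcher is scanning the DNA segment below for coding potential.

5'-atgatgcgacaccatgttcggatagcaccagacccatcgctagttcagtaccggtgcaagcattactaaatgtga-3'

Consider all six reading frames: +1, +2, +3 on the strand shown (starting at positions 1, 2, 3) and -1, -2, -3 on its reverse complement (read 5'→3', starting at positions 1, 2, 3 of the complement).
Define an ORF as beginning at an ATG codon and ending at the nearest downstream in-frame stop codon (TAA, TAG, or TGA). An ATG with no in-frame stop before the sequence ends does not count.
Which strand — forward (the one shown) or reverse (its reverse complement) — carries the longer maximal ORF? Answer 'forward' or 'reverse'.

forward

Reverse complement (5'→3'): TCACATTTAGTAATGCTTGCACCGGTACTGAACTAGCGATGGGTCTGGTGCTATCCGAACATGGTGTCGCATCAT
Frame +1: ATG ATG CGA CAC CAT GTT CGG ATA GCA CCA GAC CCA TCG CTA GTT CAG TAC CGG TGC AAG CAT TAC TAA ATG TGA — ATG at 1, stop TAA at 67 → 69 nt; ATG at 4, stop TAA at 67 → 66 nt; ATG at 70, stop TGA at 73 → 6 nt.
Frame +2: TGA TGC GAC ACC ATG TTC GGA TAG CAC CAG ACC CAT CGC TAG TTC AGT ACC GGT GCA AGC ATT ACT AAA TGT — ATG at 14, stop TAG at 23 → 12 nt.
Frame +3: GAT GCG ACA CCA TGT TCG GAT AGC ACC AGA CCC ATC GCT AGT TCA GTA CCG GTG CAA GCA TTA CTA AAT GTG — no ATG→stop ORF.
Frame -1: TCA CAT TTA GTA ATG CTT GCA CCG GTA CTG AAC TAG CGA TGG GTC TGG TGC TAT CCG AAC ATG GTG TCG CAT CAT — ATG at 13, stop TAG at 34 → 24 nt.
Frame -2: CAC ATT TAG TAA TGC TTG CAC CGG TAC TGA ACT AGC GAT GGG TCT GGT GCT ATC CGA ACA TGG TGT CGC ATC — no ATG→stop ORF.
Frame -3: ACA TTT AGT AAT GCT TGC ACC GGT ACT GAA CTA GCG ATG GGT CTG GTG CTA TCC GAA CAT GGT GTC GCA TCA — no ATG→stop ORF.
Forward-strand max 69 nt; reverse-strand max 24 nt. The forward strand has the longer ORF.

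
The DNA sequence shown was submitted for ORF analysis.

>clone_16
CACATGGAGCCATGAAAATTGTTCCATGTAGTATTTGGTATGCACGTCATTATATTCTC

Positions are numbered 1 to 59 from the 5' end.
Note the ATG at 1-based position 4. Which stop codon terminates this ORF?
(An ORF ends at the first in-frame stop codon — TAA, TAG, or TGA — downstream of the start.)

TGA

Codons from position 4: ATG (4–6), GAG (7–9), CCA (10–12), TGA (13–15).
The first in-frame stop codon is TGA.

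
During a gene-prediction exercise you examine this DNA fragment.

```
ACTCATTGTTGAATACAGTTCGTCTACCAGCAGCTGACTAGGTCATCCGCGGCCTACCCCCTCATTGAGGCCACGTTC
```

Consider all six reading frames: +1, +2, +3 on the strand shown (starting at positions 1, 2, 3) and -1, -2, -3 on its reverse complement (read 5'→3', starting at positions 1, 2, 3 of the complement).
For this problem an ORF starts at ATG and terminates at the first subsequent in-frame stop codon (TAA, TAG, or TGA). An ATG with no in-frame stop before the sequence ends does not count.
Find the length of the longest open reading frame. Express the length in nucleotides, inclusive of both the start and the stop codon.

12

Reverse complement (5'→3'): GAACGTGGCCTCAATGAGGGGGTAGGCCGCGGATGACCTAGTCAGCTGCTGGTAGACGAACTGTATTCAACAATGAGT
Frame +1: ACT CAT TGT TGA ATA CAG TTC GTC TAC CAG CAG CTG ACT AGG TCA TCC GCG GCC TAC CCC CTC ATT GAG GCC ACG TTC — no ATG→stop ORF.
Frame +2: CTC ATT GTT GAA TAC AGT TCG TCT ACC AGC AGC TGA CTA GGT CAT CCG CGG CCT ACC CCC TCA TTG AGG CCA CGT — no ATG→stop ORF.
Frame +3: TCA TTG TTG AAT ACA GTT CGT CTA CCA GCA GCT GAC TAG GTC ATC CGC GGC CTA CCC CCT CAT TGA GGC CAC GTT — no ATG→stop ORF.
Frame -1: GAA CGT GGC CTC AAT GAG GGG GTA GGC CGC GGA TGA CCT AGT CAG CTG CTG GTA GAC GAA CTG TAT TCA ACA ATG AGT — no ATG→stop ORF.
Frame -2: AAC GTG GCC TCA ATG AGG GGG TAG GCC GCG GAT GAC CTA GTC AGC TGC TGG TAG ACG AAC TGT ATT CAA CAA TGA — ATG at 14, stop TAG at 23 → 12 nt.
Frame -3: ACG TGG CCT CAA TGA GGG GGT AGG CCG CGG ATG ACC TAG TCA GCT GCT GGT AGA CGA ACT GTA TTC AAC AAT GAG — ATG at 33, stop TAG at 39 → 9 nt.
Longest: frame -2, positions 14–25, 12 nt = 4 codons = 3 aa. → 12 nucleotides.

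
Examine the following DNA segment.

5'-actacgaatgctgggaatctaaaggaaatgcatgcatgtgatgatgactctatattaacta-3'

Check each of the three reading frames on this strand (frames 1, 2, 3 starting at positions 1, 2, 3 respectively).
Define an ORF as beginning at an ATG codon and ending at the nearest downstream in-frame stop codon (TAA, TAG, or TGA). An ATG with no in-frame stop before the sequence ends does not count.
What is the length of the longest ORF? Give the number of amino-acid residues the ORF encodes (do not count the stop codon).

Frame 1: ACT ACG AAT GCT GGG AAT CTA AAG GAA ATG CAT GCA TGT GAT GAT GAC TCT ATA TTA ACT — no ATG→stop ORF.
Frame 2: CTA CGA ATG CTG GGA ATC TAA AGG AAA TGC ATG CAT GTG ATG ATG ACT CTA TAT TAA CTA — ATG at 8, stop TAA at 20 → 15 nt; ATG at 32, stop TAA at 56 → 27 nt; ATG at 41, stop TAA at 56 → 18 nt; ATG at 44, stop TAA at 56 → 15 nt.
Frame 3: TAC GAA TGC TGG GAA TCT AAA GGA AAT GCA TGC ATG TGA TGA TGA CTC TAT ATT AAC — ATG at 36, stop TGA at 39 → 6 nt.
Longest: frame 2, positions 32–58, 27 nt = 9 codons = 8 aa. → 8 amino acids.

8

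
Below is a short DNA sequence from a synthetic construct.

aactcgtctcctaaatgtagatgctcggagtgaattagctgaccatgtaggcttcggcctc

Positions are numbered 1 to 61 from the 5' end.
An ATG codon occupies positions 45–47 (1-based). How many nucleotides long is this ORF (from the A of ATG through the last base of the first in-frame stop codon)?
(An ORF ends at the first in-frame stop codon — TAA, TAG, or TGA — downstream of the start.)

Codons from position 45: ATG (45–47), TAG (48–50).
TAG is the first in-frame stop; ORF spans 45–50, 6 nucleotides.

6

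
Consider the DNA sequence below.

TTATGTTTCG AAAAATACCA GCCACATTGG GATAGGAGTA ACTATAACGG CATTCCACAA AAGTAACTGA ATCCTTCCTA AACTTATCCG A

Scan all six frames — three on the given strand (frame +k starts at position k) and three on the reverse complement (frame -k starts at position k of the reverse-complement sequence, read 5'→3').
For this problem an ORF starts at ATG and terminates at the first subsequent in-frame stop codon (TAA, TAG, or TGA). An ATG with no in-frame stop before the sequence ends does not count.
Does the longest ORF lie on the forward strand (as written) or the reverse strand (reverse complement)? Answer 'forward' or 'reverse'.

Reverse complement (5'→3'): TCGGATAAGTTTAGGAAGGATTCAGTTACTTTTGTGGAATGCCGTTATAGTTACTCCTATCCCAATGTGGCTGGTATTTTTCGAAACATAA
Frame +1: TTA TGT TTC GAA AAA TAC CAG CCA CAT TGG GAT AGG AGT AAC TAT AAC GGC ATT CCA CAA AAG TAA CTG AAT CCT TCC TAA ACT TAT CCG — no ATG→stop ORF.
Frame +2: TAT GTT TCG AAA AAT ACC AGC CAC ATT GGG ATA GGA GTA ACT ATA ACG GCA TTC CAC AAA AGT AAC TGA ATC CTT CCT AAA CTT ATC CGA — no ATG→stop ORF.
Frame +3: ATG TTT CGA AAA ATA CCA GCC ACA TTG GGA TAG GAG TAA CTA TAA CGG CAT TCC ACA AAA GTA ACT GAA TCC TTC CTA AAC TTA TCC — ATG at 3, stop TAG at 33 → 33 nt.
Frame -1: TCG GAT AAG TTT AGG AAG GAT TCA GTT ACT TTT GTG GAA TGC CGT TAT AGT TAC TCC TAT CCC AAT GTG GCT GGT ATT TTT CGA AAC ATA — no ATG→stop ORF.
Frame -2: CGG ATA AGT TTA GGA AGG ATT CAG TTA CTT TTG TGG AAT GCC GTT ATA GTT ACT CCT ATC CCA ATG TGG CTG GTA TTT TTC GAA ACA TAA — ATG at 65, stop TAA at 89 → 27 nt.
Frame -3: GGA TAA GTT TAG GAA GGA TTC AGT TAC TTT TGT GGA ATG CCG TTA TAG TTA CTC CTA TCC CAA TGT GGC TGG TAT TTT TCG AAA CAT — ATG at 39, stop TAG at 48 → 12 nt.
Forward-strand max 33 nt; reverse-strand max 27 nt. The forward strand has the longer ORF.

forward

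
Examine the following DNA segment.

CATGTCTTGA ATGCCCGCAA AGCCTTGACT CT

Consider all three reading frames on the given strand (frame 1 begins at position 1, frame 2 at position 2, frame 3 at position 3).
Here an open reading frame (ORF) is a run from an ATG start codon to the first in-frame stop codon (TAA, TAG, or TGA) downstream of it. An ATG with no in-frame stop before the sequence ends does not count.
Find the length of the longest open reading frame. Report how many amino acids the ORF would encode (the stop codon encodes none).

Frame 1: CAT GTC TTG AAT GCC CGC AAA GCC TTG ACT — no ATG→stop ORF.
Frame 2: ATG TCT TGA ATG CCC GCA AAG CCT TGA CTC — ATG at 2, stop TGA at 8 → 9 nt; ATG at 11, stop TGA at 26 → 18 nt.
Frame 3: TGT CTT GAA TGC CCG CAA AGC CTT GAC TCT — no ATG→stop ORF.
Longest: frame 2, positions 11–28, 18 nt = 6 codons = 5 aa. → 5 amino acids.

5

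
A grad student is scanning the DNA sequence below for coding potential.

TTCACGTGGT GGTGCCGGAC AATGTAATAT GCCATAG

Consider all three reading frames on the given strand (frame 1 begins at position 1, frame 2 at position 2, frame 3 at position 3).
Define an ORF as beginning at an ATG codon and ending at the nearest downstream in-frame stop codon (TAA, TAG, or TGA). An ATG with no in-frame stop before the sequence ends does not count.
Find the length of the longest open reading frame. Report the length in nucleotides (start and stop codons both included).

Frame 1: TTC ACG TGG TGG TGC CGG ACA ATG TAA TAT GCC ATA — ATG at 22, stop TAA at 25 → 6 nt.
Frame 2: TCA CGT GGT GGT GCC GGA CAA TGT AAT ATG CCA TAG — ATG at 29, stop TAG at 35 → 9 nt.
Frame 3: CAC GTG GTG GTG CCG GAC AAT GTA ATA TGC CAT — no ATG→stop ORF.
Longest: frame 2, positions 29–37, 9 nt = 3 codons = 2 aa. → 9 nucleotides.

9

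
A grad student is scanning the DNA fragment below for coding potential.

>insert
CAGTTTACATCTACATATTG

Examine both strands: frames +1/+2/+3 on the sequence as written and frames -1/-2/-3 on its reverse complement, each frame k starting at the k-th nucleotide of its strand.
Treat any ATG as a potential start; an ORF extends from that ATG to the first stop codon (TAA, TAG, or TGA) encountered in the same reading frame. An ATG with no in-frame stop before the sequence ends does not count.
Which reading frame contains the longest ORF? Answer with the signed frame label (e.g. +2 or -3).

-2

Reverse complement (5'→3'): CAATATGTAGATGTAAACTG
Frame +1: CAG TTT ACA TCT ACA TAT — no ATG→stop ORF.
Frame +2: AGT TTA CAT CTA CAT ATT — no ATG→stop ORF.
Frame +3: GTT TAC ATC TAC ATA TTG — no ATG→stop ORF.
Frame -1: CAA TAT GTA GAT GTA AAC — no ATG→stop ORF.
Frame -2: AAT ATG TAG ATG TAA ACT — ATG at 5, stop TAG at 8 → 6 nt; ATG at 11, stop TAA at 14 → 6 nt.
Frame -3: ATA TGT AGA TGT AAA CTG — no ATG→stop ORF.
Longest ORF is 6 nt in frame -2 (positions 5–10).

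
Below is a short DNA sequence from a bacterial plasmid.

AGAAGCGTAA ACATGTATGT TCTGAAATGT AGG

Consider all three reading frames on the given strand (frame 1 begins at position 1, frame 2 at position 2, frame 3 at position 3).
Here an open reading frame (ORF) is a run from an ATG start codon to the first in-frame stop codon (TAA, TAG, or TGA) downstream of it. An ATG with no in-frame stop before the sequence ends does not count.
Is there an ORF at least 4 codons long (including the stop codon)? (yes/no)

no

Frame 1: AGA AGC GTA AAC ATG TAT GTT CTG AAA TGT AGG — no ATG→stop ORF.
Frame 2: GAA GCG TAA ACA TGT ATG TTC TGA AAT GTA — ATG at 17, stop TGA at 23 → 9 nt.
Frame 3: AAG CGT AAA CAT GTA TGT TCT GAA ATG TAG — ATG at 27, stop TAG at 30 → 6 nt.
Largest ORF found is 3 codons < 4, so no.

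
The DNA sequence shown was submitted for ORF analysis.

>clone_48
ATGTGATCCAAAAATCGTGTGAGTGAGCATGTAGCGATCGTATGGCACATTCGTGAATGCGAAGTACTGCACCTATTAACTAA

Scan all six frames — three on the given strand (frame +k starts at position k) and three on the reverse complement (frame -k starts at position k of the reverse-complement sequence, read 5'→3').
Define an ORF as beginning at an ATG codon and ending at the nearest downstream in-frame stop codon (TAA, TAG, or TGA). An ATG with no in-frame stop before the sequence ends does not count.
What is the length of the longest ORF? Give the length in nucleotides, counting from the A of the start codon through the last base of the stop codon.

Reverse complement (5'→3'): TTAGTTAATAGGTGCAGTACTTCGCATTCACGAATGTGCCATACGATCGCTACATGCTCACTCACACGATTTTTGGATCACAT
Frame +1: ATG TGA TCC AAA AAT CGT GTG AGT GAG CAT GTA GCG ATC GTA TGG CAC ATT CGT GAA TGC GAA GTA CTG CAC CTA TTA ACT — ATG at 1, stop TGA at 4 → 6 nt.
Frame +2: TGT GAT CCA AAA ATC GTG TGA GTG AGC ATG TAG CGA TCG TAT GGC ACA TTC GTG AAT GCG AAG TAC TGC ACC TAT TAA CTA — ATG at 29, stop TAG at 32 → 6 nt.
Frame +3: GTG ATC CAA AAA TCG TGT GAG TGA GCA TGT AGC GAT CGT ATG GCA CAT TCG TGA ATG CGA AGT ACT GCA CCT ATT AAC TAA — ATG at 42, stop TGA at 54 → 15 nt; ATG at 57, stop TAA at 81 → 27 nt.
Frame -1: TTA GTT AAT AGG TGC AGT ACT TCG CAT TCA CGA ATG TGC CAT ACG ATC GCT ACA TGC TCA CTC ACA CGA TTT TTG GAT CAC — no ATG→stop ORF.
Frame -2: TAG TTA ATA GGT GCA GTA CTT CGC ATT CAC GAA TGT GCC ATA CGA TCG CTA CAT GCT CAC TCA CAC GAT TTT TGG ATC ACA — no ATG→stop ORF.
Frame -3: AGT TAA TAG GTG CAG TAC TTC GCA TTC ACG AAT GTG CCA TAC GAT CGC TAC ATG CTC ACT CAC ACG ATT TTT GGA TCA CAT — no ATG→stop ORF.
Longest: frame +3, positions 57–83, 27 nt = 9 codons = 8 aa. → 27 nucleotides.

27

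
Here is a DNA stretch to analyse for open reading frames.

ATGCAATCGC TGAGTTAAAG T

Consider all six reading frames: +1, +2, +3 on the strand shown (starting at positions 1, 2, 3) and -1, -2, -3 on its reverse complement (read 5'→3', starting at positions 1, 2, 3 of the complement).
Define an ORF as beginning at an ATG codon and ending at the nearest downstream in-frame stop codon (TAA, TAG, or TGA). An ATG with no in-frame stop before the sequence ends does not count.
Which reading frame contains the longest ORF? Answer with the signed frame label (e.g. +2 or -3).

Reverse complement (5'→3'): ACTTTAACTCAGCGATTGCAT
Frame +1: ATG CAA TCG CTG AGT TAA AGT — ATG at 1, stop TAA at 16 → 18 nt.
Frame +2: TGC AAT CGC TGA GTT AAA — no ATG→stop ORF.
Frame +3: GCA ATC GCT GAG TTA AAG — no ATG→stop ORF.
Frame -1: ACT TTA ACT CAG CGA TTG CAT — no ATG→stop ORF.
Frame -2: CTT TAA CTC AGC GAT TGC — no ATG→stop ORF.
Frame -3: TTT AAC TCA GCG ATT GCA — no ATG→stop ORF.
Longest ORF is 18 nt in frame +1 (positions 1–18).

+1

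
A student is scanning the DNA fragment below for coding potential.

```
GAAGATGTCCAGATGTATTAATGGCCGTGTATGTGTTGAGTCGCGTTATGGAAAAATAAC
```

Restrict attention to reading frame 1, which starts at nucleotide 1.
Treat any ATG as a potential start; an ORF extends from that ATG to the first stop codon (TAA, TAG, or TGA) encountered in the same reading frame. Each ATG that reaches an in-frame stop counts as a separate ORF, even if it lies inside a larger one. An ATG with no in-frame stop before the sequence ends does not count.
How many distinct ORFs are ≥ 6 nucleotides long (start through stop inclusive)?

Frame 1: GAA GAT GTC CAG ATG TAT TAA TGG CCG TGT ATG TGT TGA GTC GCG TTA TGG AAA AAT AAC — ATG at 13, stop TAA at 19 → 9 nt; ATG at 31, stop TGA at 37 → 9 nt.
ORFs ≥ 6 nucleotides: frame 1 13–21 (9 nucleotides), frame 1 31–39 (9 nucleotides). Count = 2.

2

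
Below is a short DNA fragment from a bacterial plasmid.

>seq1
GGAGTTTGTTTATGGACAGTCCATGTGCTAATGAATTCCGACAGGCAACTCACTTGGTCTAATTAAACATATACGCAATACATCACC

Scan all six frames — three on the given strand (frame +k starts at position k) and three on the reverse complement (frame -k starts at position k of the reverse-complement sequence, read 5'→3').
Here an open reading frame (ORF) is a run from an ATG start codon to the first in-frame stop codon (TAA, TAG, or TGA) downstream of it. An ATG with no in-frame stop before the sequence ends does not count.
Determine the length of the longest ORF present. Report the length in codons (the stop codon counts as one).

Reverse complement (5'→3'): GGTGATGTATTGCGTATATGTTTAATTAGACCAAGTGAGTTGCCTGTCGGAATTCATTAGCACATGGACTGTCCATAAACAAACTCC
Frame +1: GGA GTT TGT TTA TGG ACA GTC CAT GTG CTA ATG AAT TCC GAC AGG CAA CTC ACT TGG TCT AAT TAA ACA TAT ACG CAA TAC ATC ACC — ATG at 31, stop TAA at 64 → 36 nt.
Frame +2: GAG TTT GTT TAT GGA CAG TCC ATG TGC TAA TGA ATT CCG ACA GGC AAC TCA CTT GGT CTA ATT AAA CAT ATA CGC AAT ACA TCA — ATG at 23, stop TAA at 29 → 9 nt.
Frame +3: AGT TTG TTT ATG GAC AGT CCA TGT GCT AAT GAA TTC CGA CAG GCA ACT CAC TTG GTC TAA TTA AAC ATA TAC GCA ATA CAT CAC — ATG at 12, stop TAA at 60 → 51 nt.
Frame -1: GGT GAT GTA TTG CGT ATA TGT TTA ATT AGA CCA AGT GAG TTG CCT GTC GGA ATT CAT TAG CAC ATG GAC TGT CCA TAA ACA AAC TCC — ATG at 64, stop TAA at 76 → 15 nt.
Frame -2: GTG ATG TAT TGC GTA TAT GTT TAA TTA GAC CAA GTG AGT TGC CTG TCG GAA TTC ATT AGC ACA TGG ACT GTC CAT AAA CAA ACT — ATG at 5, stop TAA at 23 → 21 nt.
Frame -3: TGA TGT ATT GCG TAT ATG TTT AAT TAG ACC AAG TGA GTT GCC TGT CGG AAT TCA TTA GCA CAT GGA CTG TCC ATA AAC AAA CTC — ATG at 18, stop TAG at 27 → 12 nt.
Longest: frame +3, positions 12–62, 51 nt = 17 codons = 16 aa. → 17 codons.

17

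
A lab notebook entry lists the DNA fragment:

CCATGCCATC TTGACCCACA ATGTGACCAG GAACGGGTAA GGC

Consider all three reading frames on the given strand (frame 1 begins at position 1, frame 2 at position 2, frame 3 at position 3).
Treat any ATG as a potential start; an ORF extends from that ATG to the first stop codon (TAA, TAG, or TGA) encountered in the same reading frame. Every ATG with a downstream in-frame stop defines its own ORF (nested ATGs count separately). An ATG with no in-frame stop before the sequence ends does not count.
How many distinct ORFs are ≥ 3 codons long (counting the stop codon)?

Frame 1: CCA TGC CAT CTT GAC CCA CAA TGT GAC CAG GAA CGG GTA AGG — no ATG→stop ORF.
Frame 2: CAT GCC ATC TTG ACC CAC AAT GTG ACC AGG AAC GGG TAA GGC — no ATG→stop ORF.
Frame 3: ATG CCA TCT TGA CCC ACA ATG TGA CCA GGA ACG GGT AAG — ATG at 3, stop TGA at 12 → 12 nt; ATG at 21, stop TGA at 24 → 6 nt.
ORFs ≥ 3 codons: frame 3 3–14 (4 codons). Count = 1.

1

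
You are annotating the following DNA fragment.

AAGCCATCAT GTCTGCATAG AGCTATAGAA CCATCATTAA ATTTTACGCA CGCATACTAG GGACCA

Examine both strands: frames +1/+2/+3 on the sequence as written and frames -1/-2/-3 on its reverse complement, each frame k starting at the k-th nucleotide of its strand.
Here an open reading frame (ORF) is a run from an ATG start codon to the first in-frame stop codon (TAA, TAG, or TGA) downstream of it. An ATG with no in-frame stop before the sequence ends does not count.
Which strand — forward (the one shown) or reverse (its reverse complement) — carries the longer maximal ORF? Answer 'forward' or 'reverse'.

reverse

Reverse complement (5'→3'): TGGTCCCTAGTATGCGTGCGTAAAATTTAATGATGGTTCTATAGCTCTATGCAGACATGATGGCTT
Frame +1: AAG CCA TCA TGT CTG CAT AGA GCT ATA GAA CCA TCA TTA AAT TTT ACG CAC GCA TAC TAG GGA CCA — no ATG→stop ORF.
Frame +2: AGC CAT CAT GTC TGC ATA GAG CTA TAG AAC CAT CAT TAA ATT TTA CGC ACG CAT ACT AGG GAC — no ATG→stop ORF.
Frame +3: GCC ATC ATG TCT GCA TAG AGC TAT AGA ACC ATC ATT AAA TTT TAC GCA CGC ATA CTA GGG ACC — ATG at 9, stop TAG at 18 → 12 nt.
Frame -1: TGG TCC CTA GTA TGC GTG CGT AAA ATT TAA TGA TGG TTC TAT AGC TCT ATG CAG ACA TGA TGG CTT — ATG at 49, stop TGA at 58 → 12 nt.
Frame -2: GGT CCC TAG TAT GCG TGC GTA AAA TTT AAT GAT GGT TCT ATA GCT CTA TGC AGA CAT GAT GGC — no ATG→stop ORF.
Frame -3: GTC CCT AGT ATG CGT GCG TAA AAT TTA ATG ATG GTT CTA TAG CTC TAT GCA GAC ATG ATG GCT — ATG at 12, stop TAA at 21 → 12 nt; ATG at 30, stop TAG at 42 → 15 nt; ATG at 33, stop TAG at 42 → 12 nt.
Forward-strand max 12 nt; reverse-strand max 15 nt. The reverse strand has the longer ORF.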